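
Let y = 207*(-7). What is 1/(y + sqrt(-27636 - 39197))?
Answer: -1449/2166434 - I*sqrt(66833)/2166434 ≈ -0.00066884 - 0.00011933*I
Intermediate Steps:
y = -1449
1/(y + sqrt(-27636 - 39197)) = 1/(-1449 + sqrt(-27636 - 39197)) = 1/(-1449 + sqrt(-66833)) = 1/(-1449 + I*sqrt(66833))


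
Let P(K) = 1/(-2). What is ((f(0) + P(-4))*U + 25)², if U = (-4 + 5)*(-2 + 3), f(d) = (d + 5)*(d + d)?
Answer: 2401/4 ≈ 600.25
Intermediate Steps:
f(d) = 2*d*(5 + d) (f(d) = (5 + d)*(2*d) = 2*d*(5 + d))
U = 1 (U = 1*1 = 1)
P(K) = -½
((f(0) + P(-4))*U + 25)² = ((2*0*(5 + 0) - ½)*1 + 25)² = ((2*0*5 - ½)*1 + 25)² = ((0 - ½)*1 + 25)² = (-½*1 + 25)² = (-½ + 25)² = (49/2)² = 2401/4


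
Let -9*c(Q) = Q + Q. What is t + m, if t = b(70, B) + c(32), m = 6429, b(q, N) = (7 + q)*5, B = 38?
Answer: 61262/9 ≈ 6806.9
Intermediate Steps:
b(q, N) = 35 + 5*q
c(Q) = -2*Q/9 (c(Q) = -(Q + Q)/9 = -2*Q/9)
t = 3401/9 (t = (35 + 5*70) - 2/9*32 = (35 + 350) - 64/9 = 385 - 64/9 = 3401/9 ≈ 377.89)
t + m = 3401/9 + 6429 = 61262/9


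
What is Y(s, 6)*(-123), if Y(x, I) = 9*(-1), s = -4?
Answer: 1107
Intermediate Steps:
Y(x, I) = -9
Y(s, 6)*(-123) = -9*(-123) = 1107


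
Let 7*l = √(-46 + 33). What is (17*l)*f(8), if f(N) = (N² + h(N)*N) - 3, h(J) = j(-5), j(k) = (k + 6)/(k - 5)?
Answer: 731*I*√13/5 ≈ 527.13*I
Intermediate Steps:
j(k) = (6 + k)/(-5 + k)
h(J) = -⅒ (h(J) = (6 - 5)/(-5 - 5) = 1/(-10) = -⅒*1 = -⅒)
l = I*√13/7 (l = √(-46 + 33)/7 = √(-13)/7 = (I*√13)/7 = I*√13/7 ≈ 0.51508*I)
f(N) = -3 + N² - N/10 (f(N) = (N² - N/10) - 3 = -3 + N² - N/10)
(17*l)*f(8) = (17*(I*√13/7))*(-3 + 8² - ⅒*8) = (17*I*√13/7)*(-3 + 64 - ⅘) = (17*I*√13/7)*(301/5) = 731*I*√13/5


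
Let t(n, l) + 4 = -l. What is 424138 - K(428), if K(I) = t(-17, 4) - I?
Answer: 424574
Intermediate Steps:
t(n, l) = -4 - l
K(I) = -8 - I (K(I) = (-4 - 1*4) - I = (-4 - 4) - I = -8 - I)
424138 - K(428) = 424138 - (-8 - 1*428) = 424138 - (-8 - 428) = 424138 - 1*(-436) = 424138 + 436 = 424574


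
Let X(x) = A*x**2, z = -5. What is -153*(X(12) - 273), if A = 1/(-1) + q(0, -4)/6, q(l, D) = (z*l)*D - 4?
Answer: 78489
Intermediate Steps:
q(l, D) = -4 - 5*D*l (q(l, D) = (-5*l)*D - 4 = -5*D*l - 4 = -4 - 5*D*l)
A = -5/3 (A = 1/(-1) + (-4 - 5*(-4)*0)/6 = 1*(-1) + (-4 + 0)*(1/6) = -1 - 4*1/6 = -1 - 2/3 = -5/3 ≈ -1.6667)
X(x) = -5*x**2/3
-153*(X(12) - 273) = -153*(-5/3*12**2 - 273) = -153*(-5/3*144 - 273) = -153*(-240 - 273) = -153*(-513) = 78489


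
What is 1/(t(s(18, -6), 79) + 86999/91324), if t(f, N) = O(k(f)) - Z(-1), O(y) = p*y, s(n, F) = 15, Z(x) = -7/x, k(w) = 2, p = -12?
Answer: -91324/2744045 ≈ -0.033281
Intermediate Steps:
O(y) = -12*y
t(f, N) = -31 (t(f, N) = -12*2 - (-7)/(-1) = -24 - (-7)*(-1) = -24 - 1*7 = -24 - 7 = -31)
1/(t(s(18, -6), 79) + 86999/91324) = 1/(-31 + 86999/91324) = 1/(-2744045/91324) = -91324/2744045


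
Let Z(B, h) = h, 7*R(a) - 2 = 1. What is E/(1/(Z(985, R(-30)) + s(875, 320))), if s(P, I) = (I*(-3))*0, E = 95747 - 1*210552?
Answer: -344415/7 ≈ -49202.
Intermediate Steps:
E = -114805 (E = 95747 - 210552 = -114805)
R(a) = 3/7 (R(a) = 2/7 + (⅐)*1 = 2/7 + ⅐ = 3/7)
s(P, I) = 0 (s(P, I) = -3*I*0 = 0)
E/(1/(Z(985, R(-30)) + s(875, 320))) = -114805/(1/(3/7 + 0)) = -114805/(1/(3/7)) = -114805/7/3 = -114805*3/7 = -344415/7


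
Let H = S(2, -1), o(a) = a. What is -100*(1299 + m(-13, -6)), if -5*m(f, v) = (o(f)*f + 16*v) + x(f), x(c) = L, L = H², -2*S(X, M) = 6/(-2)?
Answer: -128395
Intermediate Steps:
S(X, M) = 3/2 (S(X, M) = -3/(-2) = -3*(-1)/2 = -½*(-3) = 3/2)
H = 3/2 ≈ 1.5000
L = 9/4 (L = (3/2)² = 9/4 ≈ 2.2500)
x(c) = 9/4
m(f, v) = -9/20 - 16*v/5 - f²/5 (m(f, v) = -((f*f + 16*v) + 9/4)/5 = -((f² + 16*v) + 9/4)/5 = -(9/4 + f² + 16*v)/5 = -9/20 - 16*v/5 - f²/5)
-100*(1299 + m(-13, -6)) = -100*(1299 + (-9/20 - 16/5*(-6) - ⅕*(-13)²)) = -100*(1299 + (-9/20 + 96/5 - ⅕*169)) = -100*(1299 + (-9/20 + 96/5 - 169/5)) = -100*(1299 - 301/20) = -100*25679/20 = -128395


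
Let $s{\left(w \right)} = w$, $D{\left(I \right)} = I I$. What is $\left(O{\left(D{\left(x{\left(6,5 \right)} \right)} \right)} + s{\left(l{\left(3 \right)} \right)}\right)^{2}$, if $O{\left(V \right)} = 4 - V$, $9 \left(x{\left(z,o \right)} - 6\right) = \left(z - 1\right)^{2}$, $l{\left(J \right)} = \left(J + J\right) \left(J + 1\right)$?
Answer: $\frac{15784729}{6561} \approx 2405.8$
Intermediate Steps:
$l{\left(J \right)} = 2 J \left(1 + J\right)$
$x{\left(z,o \right)} = 6 + \frac{\left(-1 + z\right)^{2}}{9}$ ($x{\left(z,o \right)} = 6 + \frac{\left(z - 1\right)^{2}}{9} = 6 + \frac{\left(-1 + z\right)^{2}}{9}$)
$D{\left(I \right)} = I^{2}$
$\left(O{\left(D{\left(x{\left(6,5 \right)} \right)} \right)} + s{\left(l{\left(3 \right)} \right)}\right)^{2} = \left(\left(4 - \left(6 + \frac{\left(-1 + 6\right)^{2}}{9}\right)^{2}\right) + 2 \cdot 3 \left(1 + 3\right)\right)^{2} = \left(\left(4 - \left(6 + \frac{5^{2}}{9}\right)^{2}\right) + 2 \cdot 3 \cdot 4\right)^{2} = \left(\left(4 - \left(6 + \frac{1}{9} \cdot 25\right)^{2}\right) + 24\right)^{2} = \left(\left(4 - \left(6 + \frac{25}{9}\right)^{2}\right) + 24\right)^{2} = \left(\left(4 - \left(\frac{79}{9}\right)^{2}\right) + 24\right)^{2} = \left(\left(4 - \frac{6241}{81}\right) + 24\right)^{2} = \left(- \frac{5917}{81} + 24\right)^{2} = \left(- \frac{3973}{81}\right)^{2} = \frac{15784729}{6561}$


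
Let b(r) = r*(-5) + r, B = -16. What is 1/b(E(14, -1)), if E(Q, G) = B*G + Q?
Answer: -1/120 ≈ -0.0083333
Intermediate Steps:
E(Q, G) = Q - 16*G (E(Q, G) = -16*G + Q = Q - 16*G)
b(r) = -4*r (b(r) = -5*r + r = -4*r)
1/b(E(14, -1)) = 1/(-4*(14 - 16*(-1))) = 1/(-4*(14 + 16)) = 1/(-4*30) = 1/(-120) = -1/120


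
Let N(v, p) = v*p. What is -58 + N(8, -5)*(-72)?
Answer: 2822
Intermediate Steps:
N(v, p) = p*v
-58 + N(8, -5)*(-72) = -58 - 5*8*(-72) = -58 - 40*(-72) = -58 + 2880 = 2822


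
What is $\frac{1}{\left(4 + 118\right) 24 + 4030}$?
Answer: $\frac{1}{6958} \approx 0.00014372$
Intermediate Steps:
$\frac{1}{\left(4 + 118\right) 24 + 4030} = \frac{1}{122 \cdot 24 + 4030} = \frac{1}{2928 + 4030} = \frac{1}{6958}$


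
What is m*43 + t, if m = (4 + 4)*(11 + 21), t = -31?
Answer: 10977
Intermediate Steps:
m = 256 (m = 8*32 = 256)
m*43 + t = 256*43 - 31 = 11008 - 31 = 10977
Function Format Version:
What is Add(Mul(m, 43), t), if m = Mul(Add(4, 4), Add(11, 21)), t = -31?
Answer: 10977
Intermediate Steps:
m = 256 (m = Mul(8, 32) = 256)
Add(Mul(m, 43), t) = Add(Mul(256, 43), -31) = Add(11008, -31) = 10977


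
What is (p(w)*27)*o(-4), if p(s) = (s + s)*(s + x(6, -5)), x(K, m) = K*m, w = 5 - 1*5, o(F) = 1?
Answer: 0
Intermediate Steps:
w = 0 (w = 5 - 5 = 0)
p(s) = 2*s*(-30 + s) (p(s) = (s + s)*(s + 6*(-5)) = (2*s)*(s - 30) = (2*s)*(-30 + s) = 2*s*(-30 + s))
(p(w)*27)*o(-4) = ((2*0*(-30 + 0))*27)*1 = ((2*0*(-30))*27)*1 = (0*27)*1 = 0*1 = 0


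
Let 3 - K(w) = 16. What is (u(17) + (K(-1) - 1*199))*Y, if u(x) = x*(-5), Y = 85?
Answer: -25245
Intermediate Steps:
K(w) = -13 (K(w) = 3 - 1*16 = 3 - 16 = -13)
u(x) = -5*x
(u(17) + (K(-1) - 1*199))*Y = (-5*17 + (-13 - 1*199))*85 = (-85 + (-13 - 199))*85 = (-85 - 212)*85 = -297*85 = -25245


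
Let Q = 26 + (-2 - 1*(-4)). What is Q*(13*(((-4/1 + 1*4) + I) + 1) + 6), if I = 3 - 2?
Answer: 896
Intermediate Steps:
Q = 28 (Q = 26 + (-2 + 4) = 26 + 2 = 28)
I = 1
Q*(13*(((-4/1 + 1*4) + I) + 1) + 6) = 28*(13*(((-4/1 + 1*4) + 1) + 1) + 6) = 28*(13*(((-4*1 + 4) + 1) + 1) + 6) = 28*(13*(((-4 + 4) + 1) + 1) + 6) = 28*(13*((0 + 1) + 1) + 6) = 28*(13*(1 + 1) + 6) = 28*(13*2 + 6) = 28*(26 + 6) = 28*32 = 896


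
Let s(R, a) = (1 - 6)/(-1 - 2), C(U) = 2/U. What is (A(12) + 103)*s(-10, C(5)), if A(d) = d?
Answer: 575/3 ≈ 191.67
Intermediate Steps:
s(R, a) = 5/3 (s(R, a) = -5/(-3) = -5*(-⅓) = 5/3)
(A(12) + 103)*s(-10, C(5)) = (12 + 103)*(5/3) = 115*(5/3) = 575/3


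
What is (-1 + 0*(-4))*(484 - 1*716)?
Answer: 232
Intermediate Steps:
(-1 + 0*(-4))*(484 - 1*716) = (-1 + 0)*(484 - 716) = -1*(-232) = 232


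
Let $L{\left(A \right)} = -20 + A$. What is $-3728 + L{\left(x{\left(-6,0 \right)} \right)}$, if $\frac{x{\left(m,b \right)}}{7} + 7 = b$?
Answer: $-3797$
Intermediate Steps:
$x{\left(m,b \right)} = -49 + 7 b$
$-3728 + L{\left(x{\left(-6,0 \right)} \right)} = -3728 + \left(-20 + \left(-49 + 7 \cdot 0\right)\right) = -3728 + \left(-20 + \left(-49 + 0\right)\right) = -3728 - 69 = -3797$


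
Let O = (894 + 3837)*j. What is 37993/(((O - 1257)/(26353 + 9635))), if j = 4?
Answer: 455764028/5889 ≈ 77392.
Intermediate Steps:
O = 18924 (O = (894 + 3837)*4 = 4731*4 = 18924)
37993/(((O - 1257)/(26353 + 9635))) = 37993/(((18924 - 1257)/(26353 + 9635))) = 37993/((17667/35988)) = 37993/((17667*(1/35988))) = 37993/(5889/11996) = 37993*(11996/5889) = 455764028/5889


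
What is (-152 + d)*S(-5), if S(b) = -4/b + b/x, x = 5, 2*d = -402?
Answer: 353/5 ≈ 70.600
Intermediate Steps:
d = -201 (d = (½)*(-402) = -201)
S(b) = -4/b + b/5
(-152 + d)*S(-5) = (-152 - 201)*(-4/(-5) + (⅕)*(-5)) = -353*(-4*(-⅕) - 1) = -353*(⅘ - 1) = -353*(-⅕) = 353/5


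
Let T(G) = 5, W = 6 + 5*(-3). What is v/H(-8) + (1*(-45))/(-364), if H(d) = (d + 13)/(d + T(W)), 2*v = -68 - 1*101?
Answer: 92499/1820 ≈ 50.824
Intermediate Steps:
W = -9 (W = 6 - 15 = -9)
v = -169/2 (v = (-68 - 1*101)/2 = (-68 - 101)/2 = (1/2)*(-169) = -169/2 ≈ -84.500)
H(d) = (13 + d)/(5 + d) (H(d) = (d + 13)/(d + 5) = (13 + d)/(5 + d))
v/H(-8) + (1*(-45))/(-364) = -169*(5 - 8)/(13 - 8)/2 + (1*(-45))/(-364) = -169/(2*(5/(-3))) - 45*(-1/364) = -169/(2*((-1/3*5))) + 45/364 = -169/(2*(-5/3)) + 45/364 = -169/2*(-3/5) + 45/364 = 507/10 + 45/364 = 92499/1820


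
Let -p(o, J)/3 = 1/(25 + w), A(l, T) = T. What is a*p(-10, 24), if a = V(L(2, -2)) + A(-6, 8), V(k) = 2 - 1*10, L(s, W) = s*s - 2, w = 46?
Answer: 0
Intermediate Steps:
L(s, W) = -2 + s² (L(s, W) = s² - 2 = -2 + s²)
p(o, J) = -3/71 (p(o, J) = -3/(25 + 46) = -3/71)
V(k) = -8 (V(k) = 2 - 10 = -8)
a = 0 (a = -8 + 8 = 0)
a*p(-10, 24) = 0*(-3/71) = 0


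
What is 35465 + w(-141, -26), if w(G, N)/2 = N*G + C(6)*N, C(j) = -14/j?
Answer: 128755/3 ≈ 42918.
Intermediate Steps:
w(G, N) = -14*N/3 + 2*G*N (w(G, N) = 2*(N*G + (-14/6)*N) = 2*(G*N + (-14*1/6)*N) = 2*(G*N - 7*N/3) = 2*(-7*N/3 + G*N) = -14*N/3 + 2*G*N)
35465 + w(-141, -26) = 35465 + (2/3)*(-26)*(-7 + 3*(-141)) = 35465 + (2/3)*(-26)*(-7 - 423) = 35465 + (2/3)*(-26)*(-430) = 35465 + 22360/3 = 128755/3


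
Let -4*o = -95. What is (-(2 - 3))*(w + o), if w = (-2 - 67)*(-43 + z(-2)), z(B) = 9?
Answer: 9479/4 ≈ 2369.8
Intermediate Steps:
o = 95/4 (o = -1/4*(-95) = 95/4 ≈ 23.750)
w = 2346 (w = (-2 - 67)*(-43 + 9) = -69*(-34) = 2346)
(-(2 - 3))*(w + o) = (-(2 - 3))*(2346 + 95/4) = -1*(-1)*(9479/4) = 1*(9479/4) = 9479/4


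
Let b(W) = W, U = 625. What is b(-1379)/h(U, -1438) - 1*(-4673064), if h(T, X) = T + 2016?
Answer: 12341560645/2641 ≈ 4.6731e+6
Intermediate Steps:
h(T, X) = 2016 + T
b(-1379)/h(U, -1438) - 1*(-4673064) = -1379/(2016 + 625) - 1*(-4673064) = -1379/2641 + 4673064 = 12341560645/2641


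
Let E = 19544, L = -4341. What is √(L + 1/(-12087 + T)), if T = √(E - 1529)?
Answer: √(-52469668 + 4341*√18015)/√(12087 - √18015) ≈ 65.886*I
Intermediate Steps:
T = √18015 (T = √(19544 - 1529) = √18015 ≈ 134.22)
√(L + 1/(-12087 + T)) = √(-4341 + 1/(-12087 + √18015))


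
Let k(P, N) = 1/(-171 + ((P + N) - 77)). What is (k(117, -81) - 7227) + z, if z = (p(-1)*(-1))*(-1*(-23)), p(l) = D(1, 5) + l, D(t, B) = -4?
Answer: -1507745/212 ≈ -7112.0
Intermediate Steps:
k(P, N) = 1/(-248 + N + P) (k(P, N) = 1/(-171 + ((N + P) - 77)) = 1/(-171 + (-77 + N + P)) = 1/(-248 + N + P))
p(l) = -4 + l
z = 115 (z = ((-4 - 1)*(-1))*(-1*(-23)) = -5*(-1)*23 = 5*23 = 115)
(k(117, -81) - 7227) + z = (1/(-248 - 81 + 117) - 7227) + 115 = (1/(-212) - 7227) + 115 = (-1/212 - 7227) + 115 = -1532125/212 + 115 = -1507745/212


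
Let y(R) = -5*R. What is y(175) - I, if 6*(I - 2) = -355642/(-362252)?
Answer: -953262833/1086756 ≈ -877.16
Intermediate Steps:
I = 2351333/1086756 (I = 2 + (-355642/(-362252))/6 = 2 + (-355642*(-1/362252))/6 = 2 + (⅙)*(177821/181126) = 2 + 177821/1086756 = 2351333/1086756 ≈ 2.1636)
y(175) - I = -5*175 - 1*2351333/1086756 = -875 - 2351333/1086756 = -953262833/1086756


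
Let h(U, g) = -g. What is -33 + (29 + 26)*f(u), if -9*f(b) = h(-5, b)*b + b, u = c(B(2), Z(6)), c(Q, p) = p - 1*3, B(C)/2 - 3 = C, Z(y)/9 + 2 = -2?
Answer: 28501/3 ≈ 9500.3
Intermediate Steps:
Z(y) = -36 (Z(y) = -18 + 9*(-2) = -18 - 18 = -36)
B(C) = 6 + 2*C
c(Q, p) = -3 + p (c(Q, p) = p - 3 = -3 + p)
u = -39 (u = -3 - 36 = -39)
f(b) = -b/9 + b²/9 (f(b) = -((-b)*b + b)/9 = -(-b² + b)/9 = -(b - b²)/9 = -b/9 + b²/9)
-33 + (29 + 26)*f(u) = -33 + (29 + 26)*((⅑)*(-39)*(-1 - 39)) = -33 + 55*((⅑)*(-39)*(-40)) = -33 + 55*(520/3) = -33 + 28600/3 = 28501/3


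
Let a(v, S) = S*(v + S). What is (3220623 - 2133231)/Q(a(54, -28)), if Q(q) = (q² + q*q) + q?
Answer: 45308/44135 ≈ 1.0266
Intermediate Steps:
a(v, S) = S*(S + v)
Q(q) = q + 2*q² (Q(q) = (q² + q²) + q = 2*q² + q = q + 2*q²)
(3220623 - 2133231)/Q(a(54, -28)) = (3220623 - 2133231)/(((-28*(-28 + 54))*(1 + 2*(-28*(-28 + 54))))) = 1087392/(((-28*26)*(1 + 2*(-28*26)))) = 1087392/((-728*(1 + 2*(-728)))) = 1087392/((-728*(1 - 1456))) = 1087392/((-728*(-1455))) = 1087392/1059240 = 1087392*(1/1059240) = 45308/44135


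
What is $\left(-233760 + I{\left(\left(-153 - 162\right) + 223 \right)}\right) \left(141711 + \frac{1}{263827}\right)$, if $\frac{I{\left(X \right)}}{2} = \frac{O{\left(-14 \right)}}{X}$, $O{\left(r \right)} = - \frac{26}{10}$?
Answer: $- \frac{1005057099620713213}{30340105} \approx -3.3126 \cdot 10^{10}$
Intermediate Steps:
$O{\left(r \right)} = - \frac{13}{5}$ ($O{\left(r \right)} = \left(-26\right) \frac{1}{10} = - \frac{13}{5}$)
$I{\left(X \right)} = - \frac{26}{5 X}$ ($I{\left(X \right)} = 2 \left(- \frac{13}{5 X}\right) = - \frac{26}{5 X}$)
$\left(-233760 + I{\left(\left(-153 - 162\right) + 223 \right)}\right) \left(141711 + \frac{1}{263827}\right) = \left(-233760 - \frac{26}{5 \left(\left(-153 - 162\right) + 223\right)}\right) \left(141711 + \frac{1}{263827}\right) = \left(-233760 - \frac{26}{5 \left(-315 + 223\right)}\right) \left(141711 + \frac{1}{263827}\right) = \left(-233760 - \frac{26}{5 \left(-92\right)}\right) \frac{37387187998}{263827} = \left(-233760 - - \frac{13}{230}\right) \frac{37387187998}{263827} = \left(-233760 + \frac{13}{230}\right) \frac{37387187998}{263827} = \left(- \frac{53764787}{230}\right) \frac{37387187998}{263827} = - \frac{1005057099620713213}{30340105}$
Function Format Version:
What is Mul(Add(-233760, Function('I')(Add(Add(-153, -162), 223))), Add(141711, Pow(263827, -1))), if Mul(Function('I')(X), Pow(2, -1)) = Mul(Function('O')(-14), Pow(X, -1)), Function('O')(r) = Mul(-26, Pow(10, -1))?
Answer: Rational(-1005057099620713213, 30340105) ≈ -3.3126e+10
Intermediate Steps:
Function('O')(r) = Rational(-13, 5) (Function('O')(r) = Mul(-26, Rational(1, 10)) = Rational(-13, 5))
Function('I')(X) = Mul(Rational(-26, 5), Pow(X, -1)) (Function('I')(X) = Mul(2, Mul(Rational(-13, 5), Pow(X, -1))) = Mul(Rational(-26, 5), Pow(X, -1)))
Mul(Add(-233760, Function('I')(Add(Add(-153, -162), 223))), Add(141711, Pow(263827, -1))) = Mul(Add(-233760, Mul(Rational(-26, 5), Pow(Add(Add(-153, -162), 223), -1))), Add(141711, Pow(263827, -1))) = Mul(Add(-233760, Mul(Rational(-26, 5), Pow(Add(-315, 223), -1))), Add(141711, Rational(1, 263827))) = Mul(Add(-233760, Mul(Rational(-26, 5), Pow(-92, -1))), Rational(37387187998, 263827)) = Mul(Add(-233760, Mul(Rational(-26, 5), Rational(-1, 92))), Rational(37387187998, 263827)) = Mul(Add(-233760, Rational(13, 230)), Rational(37387187998, 263827)) = Mul(Rational(-53764787, 230), Rational(37387187998, 263827)) = Rational(-1005057099620713213, 30340105)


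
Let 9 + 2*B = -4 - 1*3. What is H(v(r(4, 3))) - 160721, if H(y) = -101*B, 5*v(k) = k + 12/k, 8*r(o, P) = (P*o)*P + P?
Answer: -159913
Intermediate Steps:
B = -8 (B = -9/2 + (-4 - 1*3)/2 = -9/2 + (-4 - 3)/2 = -9/2 + (½)*(-7) = -9/2 - 7/2 = -8)
r(o, P) = P/8 + o*P²/8 (r(o, P) = ((P*o)*P + P)/8 = (o*P² + P)/8 = (P + o*P²)/8 = P/8 + o*P²/8)
v(k) = k/5 + 12/(5*k) (v(k) = (k + 12/k)/5 = k/5 + 12/(5*k))
H(y) = 808 (H(y) = -101*(-8) = 808)
H(v(r(4, 3))) - 160721 = 808 - 160721 = -159913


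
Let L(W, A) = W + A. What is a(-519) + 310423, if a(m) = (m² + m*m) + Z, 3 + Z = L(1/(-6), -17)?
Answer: 5094749/6 ≈ 8.4913e+5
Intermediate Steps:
L(W, A) = A + W
Z = -121/6 (Z = -3 + (-17 + 1/(-6)) = -3 + (-17 - ⅙) = -3 - 103/6 = -121/6 ≈ -20.167)
a(m) = -121/6 + 2*m² (a(m) = (m² + m*m) - 121/6 = (m² + m²) - 121/6 = 2*m² - 121/6 = -121/6 + 2*m²)
a(-519) + 310423 = (-121/6 + 2*(-519)²) + 310423 = (-121/6 + 2*269361) + 310423 = (-121/6 + 538722) + 310423 = 3232211/6 + 310423 = 5094749/6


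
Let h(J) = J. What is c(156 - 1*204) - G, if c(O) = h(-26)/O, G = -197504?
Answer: 4740109/24 ≈ 1.9750e+5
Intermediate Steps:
c(O) = -26/O
c(156 - 1*204) - G = -26/(156 - 1*204) - 1*(-197504) = -26/(156 - 204) + 197504 = -26/(-48) + 197504 = -26*(-1/48) + 197504 = 13/24 + 197504 = 4740109/24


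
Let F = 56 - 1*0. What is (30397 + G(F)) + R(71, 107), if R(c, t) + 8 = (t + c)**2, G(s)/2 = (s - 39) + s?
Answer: 62219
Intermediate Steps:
F = 56 (F = 56 + 0 = 56)
G(s) = -78 + 4*s (G(s) = 2*((s - 39) + s) = 2*((-39 + s) + s) = 2*(-39 + 2*s) = -78 + 4*s)
R(c, t) = -8 + (c + t)**2 (R(c, t) = -8 + (t + c)**2 = -8 + (c + t)**2)
(30397 + G(F)) + R(71, 107) = (30397 + (-78 + 4*56)) + (-8 + (71 + 107)**2) = (30397 + (-78 + 224)) + (-8 + 178**2) = (30397 + 146) + (-8 + 31684) = 30543 + 31676 = 62219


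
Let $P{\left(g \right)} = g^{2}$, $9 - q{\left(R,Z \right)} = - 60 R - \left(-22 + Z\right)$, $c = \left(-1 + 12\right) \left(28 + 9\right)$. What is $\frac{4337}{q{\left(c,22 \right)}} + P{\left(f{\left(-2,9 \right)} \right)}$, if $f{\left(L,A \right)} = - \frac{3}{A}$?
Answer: $\frac{21154}{73287} \approx 0.28865$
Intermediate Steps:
$c = 407$ ($c = 11 \cdot 37 = 407$)
$q{\left(R,Z \right)} = -13 + Z + 60 R$ ($q{\left(R,Z \right)} = 9 - \left(- 60 R - \left(-22 + Z\right)\right) = 9 - \left(22 - Z - 60 R\right) = 9 + \left(-22 + Z + 60 R\right) = -13 + Z + 60 R$)
$\frac{4337}{q{\left(c,22 \right)}} + P{\left(f{\left(-2,9 \right)} \right)} = \frac{4337}{-13 + 22 + 60 \cdot 407} + \left(- \frac{3}{9}\right)^{2} = \frac{4337}{-13 + 22 + 24420} + \left(\left(-3\right) \frac{1}{9}\right)^{2} = \frac{4337}{24429} + \left(- \frac{1}{3}\right)^{2} = 4337 \cdot \frac{1}{24429} + \frac{1}{9} = \frac{4337}{24429} + \frac{1}{9} = \frac{21154}{73287}$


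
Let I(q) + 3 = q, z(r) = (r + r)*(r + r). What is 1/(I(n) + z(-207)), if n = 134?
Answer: 1/171527 ≈ 5.8300e-6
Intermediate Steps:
z(r) = 4*r**2 (z(r) = (2*r)*(2*r) = 4*r**2)
I(q) = -3 + q
1/(I(n) + z(-207)) = 1/((-3 + 134) + 4*(-207)**2) = 1/(131 + 4*42849) = 1/(131 + 171396) = 1/171527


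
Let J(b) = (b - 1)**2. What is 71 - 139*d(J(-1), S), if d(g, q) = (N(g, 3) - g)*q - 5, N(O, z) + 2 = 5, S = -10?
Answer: -624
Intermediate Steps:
N(O, z) = 3 (N(O, z) = -2 + 5 = 3)
J(b) = (-1 + b)**2
d(g, q) = -5 + q*(3 - g) (d(g, q) = (3 - g)*q - 5 = q*(3 - g) - 5 = -5 + q*(3 - g))
71 - 139*d(J(-1), S) = 71 - 139*(-5 + 3*(-10) - 1*(-1 - 1)**2*(-10)) = 71 - 139*(-5 - 30 - 1*(-2)**2*(-10)) = 71 - 139*(-5 - 30 - 1*4*(-10)) = 71 - 139*(-5 - 30 + 40) = 71 - 139*5 = 71 - 695 = -624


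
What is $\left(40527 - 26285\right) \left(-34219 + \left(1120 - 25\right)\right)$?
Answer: $-471752008$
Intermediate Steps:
$\left(40527 - 26285\right) \left(-34219 + \left(1120 - 25\right)\right) = 14242 \left(-34219 + 1095\right) = 14242 \left(-33124\right) = -471752008$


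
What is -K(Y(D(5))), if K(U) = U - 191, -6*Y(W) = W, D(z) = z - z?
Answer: 191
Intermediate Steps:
D(z) = 0
Y(W) = -W/6
K(U) = -191 + U
-K(Y(D(5))) = -(-191 - ⅙*0) = -(-191 + 0) = -1*(-191) = 191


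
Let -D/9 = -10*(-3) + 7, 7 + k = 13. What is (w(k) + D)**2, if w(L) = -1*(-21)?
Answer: 97344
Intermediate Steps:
k = 6 (k = -7 + 13 = 6)
D = -333 (D = -9*(-10*(-3) + 7) = -9*(30 + 7) = -9*37 = -333)
w(L) = 21
(w(k) + D)**2 = (21 - 333)**2 = (-312)**2 = 97344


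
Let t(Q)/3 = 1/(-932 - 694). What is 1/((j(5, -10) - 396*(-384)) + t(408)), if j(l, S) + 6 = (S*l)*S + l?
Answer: 542/82689145 ≈ 6.5547e-6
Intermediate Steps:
t(Q) = -1/542 (t(Q) = 3/(-932 - 694) = 3/(-1626) = 3*(-1/1626) = -1/542)
j(l, S) = -6 + l + l*S² (j(l, S) = -6 + ((S*l)*S + l) = -6 + (l*S² + l) = -6 + (l + l*S²) = -6 + l + l*S²)
1/((j(5, -10) - 396*(-384)) + t(408)) = 1/(((-6 + 5 + 5*(-10)²) - 396*(-384)) - 1/542) = 1/(((-6 + 5 + 5*100) + 152064) - 1/542) = 1/(((-6 + 5 + 500) + 152064) - 1/542) = 1/((499 + 152064) - 1/542) = 1/(152563 - 1/542) = 1/(82689145/542) = 542/82689145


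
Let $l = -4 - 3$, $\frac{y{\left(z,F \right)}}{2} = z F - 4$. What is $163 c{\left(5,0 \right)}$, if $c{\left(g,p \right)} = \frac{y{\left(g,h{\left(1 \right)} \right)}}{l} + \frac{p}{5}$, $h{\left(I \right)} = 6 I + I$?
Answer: $- \frac{10106}{7} \approx -1443.7$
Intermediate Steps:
$h{\left(I \right)} = 7 I$
$y{\left(z,F \right)} = -8 + 2 F z$ ($y{\left(z,F \right)} = 2 \left(z F - 4\right) = 2 \left(F z - 4\right) = 2 \left(-4 + F z\right) = -8 + 2 F z$)
$l = -7$ ($l = -4 - 3 = -7$)
$c{\left(g,p \right)} = \frac{8}{7} - 2 g + \frac{p}{5}$ ($c{\left(g,p \right)} = \frac{-8 + 2 \cdot 7 \cdot 1 g}{-7} + \frac{p}{5} = \left(-8 + 2 \cdot 7 g\right) \left(- \frac{1}{7}\right) + p \frac{1}{5} = \left(-8 + 14 g\right) \left(- \frac{1}{7}\right) + \frac{p}{5} = \left(\frac{8}{7} - 2 g\right) + \frac{p}{5} = \frac{8}{7} - 2 g + \frac{p}{5}$)
$163 c{\left(5,0 \right)} = 163 \left(\frac{8}{7} - 10 + \frac{1}{5} \cdot 0\right) = 163 \left(\frac{8}{7} - 10 + 0\right) = 163 \left(- \frac{62}{7}\right) = - \frac{10106}{7}$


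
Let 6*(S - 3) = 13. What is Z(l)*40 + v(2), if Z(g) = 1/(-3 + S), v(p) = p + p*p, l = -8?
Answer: 318/13 ≈ 24.462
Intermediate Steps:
v(p) = p + p**2
S = 31/6 (S = 3 + (1/6)*13 = 3 + 13/6 = 31/6 ≈ 5.1667)
Z(g) = 6/13 (Z(g) = 1/(-3 + 31/6) = 1/(13/6) = 6/13)
Z(l)*40 + v(2) = (6/13)*40 + 2*(1 + 2) = 240/13 + 2*3 = 240/13 + 6 = 318/13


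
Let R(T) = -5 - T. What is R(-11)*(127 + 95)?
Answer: 1332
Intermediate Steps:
R(-11)*(127 + 95) = (-5 - 1*(-11))*(127 + 95) = (-5 + 11)*222 = 6*222 = 1332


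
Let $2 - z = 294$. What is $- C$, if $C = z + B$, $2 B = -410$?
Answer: $497$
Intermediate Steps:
$B = -205$ ($B = \frac{1}{2} \left(-410\right) = -205$)
$z = -292$ ($z = 2 - 294 = -292$)
$C = -497$ ($C = -292 - 205 = -497$)
$- C = \left(-1\right) \left(-497\right) = 497$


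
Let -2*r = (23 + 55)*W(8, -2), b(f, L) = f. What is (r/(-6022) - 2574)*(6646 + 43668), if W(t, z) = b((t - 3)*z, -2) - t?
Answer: -389966958810/3011 ≈ -1.2951e+8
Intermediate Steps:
W(t, z) = -t + z*(-3 + t) (W(t, z) = (t - 3)*z - t = (-3 + t)*z - t = z*(-3 + t) - t = -t + z*(-3 + t))
r = 702 (r = -(23 + 55)*(-1*8 - 2*(-3 + 8))/2 = -39*(-8 - 2*5) = -39*(-8 - 10) = -39*(-18) = -½*(-1404) = 702)
(r/(-6022) - 2574)*(6646 + 43668) = (702/(-6022) - 2574)*(6646 + 43668) = (702*(-1/6022) - 2574)*50314 = (-351/3011 - 2574)*50314 = -7750665/3011*50314 = -389966958810/3011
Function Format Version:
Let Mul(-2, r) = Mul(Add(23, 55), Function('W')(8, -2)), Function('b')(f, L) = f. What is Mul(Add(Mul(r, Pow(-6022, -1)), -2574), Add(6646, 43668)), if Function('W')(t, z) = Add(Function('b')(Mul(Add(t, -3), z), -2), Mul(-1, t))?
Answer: Rational(-389966958810, 3011) ≈ -1.2951e+8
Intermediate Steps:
Function('W')(t, z) = Add(Mul(-1, t), Mul(z, Add(-3, t))) (Function('W')(t, z) = Add(Mul(Add(t, -3), z), Mul(-1, t)) = Add(Mul(Add(-3, t), z), Mul(-1, t)) = Add(Mul(z, Add(-3, t)), Mul(-1, t)) = Add(Mul(-1, t), Mul(z, Add(-3, t))))
r = 702 (r = Mul(Rational(-1, 2), Mul(Add(23, 55), Add(Mul(-1, 8), Mul(-2, Add(-3, 8))))) = Mul(Rational(-1, 2), Mul(78, Add(-8, Mul(-2, 5)))) = Mul(Rational(-1, 2), Mul(78, Add(-8, -10))) = Mul(Rational(-1, 2), Mul(78, -18)) = Mul(Rational(-1, 2), -1404) = 702)
Mul(Add(Mul(r, Pow(-6022, -1)), -2574), Add(6646, 43668)) = Mul(Add(Mul(702, Pow(-6022, -1)), -2574), Add(6646, 43668)) = Mul(Add(Mul(702, Rational(-1, 6022)), -2574), 50314) = Mul(Add(Rational(-351, 3011), -2574), 50314) = Mul(Rational(-7750665, 3011), 50314) = Rational(-389966958810, 3011)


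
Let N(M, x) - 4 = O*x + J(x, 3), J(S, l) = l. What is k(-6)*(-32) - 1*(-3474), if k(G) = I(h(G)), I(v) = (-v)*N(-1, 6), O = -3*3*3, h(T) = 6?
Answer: -26286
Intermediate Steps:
O = -27 (O = -9*3 = -27)
N(M, x) = 7 - 27*x (N(M, x) = 4 + (-27*x + 3) = 4 + (3 - 27*x) = 7 - 27*x)
I(v) = 155*v (I(v) = (-v)*(7 - 27*6) = (-v)*(7 - 162) = -v*(-155) = 155*v)
k(G) = 930 (k(G) = 155*6 = 930)
k(-6)*(-32) - 1*(-3474) = 930*(-32) - 1*(-3474) = -29760 + 3474 = -26286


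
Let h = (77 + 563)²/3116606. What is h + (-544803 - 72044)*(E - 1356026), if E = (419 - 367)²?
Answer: 1300859837476344202/1558303 ≈ 8.3479e+11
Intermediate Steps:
E = 2704 (E = 52² = 2704)
h = 204800/1558303 (h = 640²*(1/3116606) = 409600*(1/3116606) = 204800/1558303 ≈ 0.13142)
h + (-544803 - 72044)*(E - 1356026) = 204800/1558303 + (-544803 - 72044)*(2704 - 1356026) = 204800/1558303 - 616847*(-1353322) = 204800/1558303 + 834792615734 = 1300859837476344202/1558303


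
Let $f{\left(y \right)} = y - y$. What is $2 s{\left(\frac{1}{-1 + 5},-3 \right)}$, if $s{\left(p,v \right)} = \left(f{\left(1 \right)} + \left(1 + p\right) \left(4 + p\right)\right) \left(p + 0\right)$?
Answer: $\frac{85}{32} \approx 2.6563$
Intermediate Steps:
$f{\left(y \right)} = 0$
$s{\left(p,v \right)} = p \left(1 + p\right) \left(4 + p\right)$ ($s{\left(p,v \right)} = \left(0 + \left(1 + p\right) \left(4 + p\right)\right) \left(p + 0\right) = \left(1 + p\right) \left(4 + p\right) p = p \left(1 + p\right) \left(4 + p\right)$)
$2 s{\left(\frac{1}{-1 + 5},-3 \right)} = 2 \frac{4 + \left(\frac{1}{-1 + 5}\right)^{2} + \frac{5}{-1 + 5}}{-1 + 5} = 2 \frac{4 + \left(\frac{1}{4}\right)^{2} + \frac{5}{4}}{4} = 2 \frac{4 + \left(\frac{1}{4}\right)^{2} + 5 \cdot \frac{1}{4}}{4} = 2 \frac{4 + \frac{1}{16} + \frac{5}{4}}{4} = 2 \cdot \frac{1}{4} \cdot \frac{85}{16} = 2 \cdot \frac{85}{64} = \frac{85}{32}$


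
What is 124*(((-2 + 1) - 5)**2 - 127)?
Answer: -11284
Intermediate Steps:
124*(((-2 + 1) - 5)**2 - 127) = 124*((-1 - 5)**2 - 127) = 124*((-6)**2 - 127) = 124*(36 - 127) = 124*(-91) = -11284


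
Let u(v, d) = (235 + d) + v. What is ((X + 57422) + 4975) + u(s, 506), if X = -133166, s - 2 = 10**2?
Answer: -69926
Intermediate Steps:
s = 102 (s = 2 + 10**2 = 2 + 100 = 102)
u(v, d) = 235 + d + v
((X + 57422) + 4975) + u(s, 506) = ((-133166 + 57422) + 4975) + (235 + 506 + 102) = (-75744 + 4975) + 843 = -70769 + 843 = -69926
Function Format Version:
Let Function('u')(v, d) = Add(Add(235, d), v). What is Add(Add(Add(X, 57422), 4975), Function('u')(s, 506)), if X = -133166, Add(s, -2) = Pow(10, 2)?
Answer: -69926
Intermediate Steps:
s = 102 (s = Add(2, Pow(10, 2)) = Add(2, 100) = 102)
Function('u')(v, d) = Add(235, d, v)
Add(Add(Add(X, 57422), 4975), Function('u')(s, 506)) = Add(Add(Add(-133166, 57422), 4975), Add(235, 506, 102)) = Add(Add(-75744, 4975), 843) = Add(-70769, 843) = -69926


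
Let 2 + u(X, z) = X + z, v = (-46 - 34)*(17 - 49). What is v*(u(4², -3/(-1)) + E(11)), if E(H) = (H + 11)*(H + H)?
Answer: 1282560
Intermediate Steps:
E(H) = 2*H*(11 + H) (E(H) = (11 + H)*(2*H) = 2*H*(11 + H))
v = 2560 (v = -80*(-32) = 2560)
u(X, z) = -2 + X + z (u(X, z) = -2 + (X + z) = -2 + X + z)
v*(u(4², -3/(-1)) + E(11)) = 2560*((-2 + 4² - 3/(-1)) + 2*11*(11 + 11)) = 2560*((-2 + 16 - 3*(-1)) + 2*11*22) = 2560*((-2 + 16 + 3) + 484) = 2560*(17 + 484) = 2560*501 = 1282560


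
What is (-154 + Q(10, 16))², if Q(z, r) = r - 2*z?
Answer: 24964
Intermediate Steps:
(-154 + Q(10, 16))² = (-154 + (16 - 2*10))² = (-154 + (16 - 20))² = (-154 - 4)² = (-158)² = 24964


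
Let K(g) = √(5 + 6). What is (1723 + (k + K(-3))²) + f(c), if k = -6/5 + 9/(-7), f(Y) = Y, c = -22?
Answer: 2104769/1225 - 174*√11/35 ≈ 1701.7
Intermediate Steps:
K(g) = √11
k = -87/35 (k = -6*⅕ + 9*(-⅐) = -6/5 - 9/7 = -87/35 ≈ -2.4857)
(1723 + (k + K(-3))²) + f(c) = (1723 + (-87/35 + √11)²) - 22 = 1701 + (-87/35 + √11)²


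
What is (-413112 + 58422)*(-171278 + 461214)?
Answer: -102837399840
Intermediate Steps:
(-413112 + 58422)*(-171278 + 461214) = -354690*289936 = -102837399840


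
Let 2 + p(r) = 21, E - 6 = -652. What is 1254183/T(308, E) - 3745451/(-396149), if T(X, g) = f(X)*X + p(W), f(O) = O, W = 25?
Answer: 27491063500/1212509857 ≈ 22.673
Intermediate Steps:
E = -646 (E = 6 - 652 = -646)
p(r) = 19 (p(r) = -2 + 21 = 19)
T(X, g) = 19 + X**2 (T(X, g) = X*X + 19 = X**2 + 19 = 19 + X**2)
1254183/T(308, E) - 3745451/(-396149) = 1254183/(19 + 308**2) - 3745451/(-396149) = 1254183/(19 + 94864) - 3745451*(-1/396149) = 1254183/94883 + 120821/12779 = 27491063500/1212509857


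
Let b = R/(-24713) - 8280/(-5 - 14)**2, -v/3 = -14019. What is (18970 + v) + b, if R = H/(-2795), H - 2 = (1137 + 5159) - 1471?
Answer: 1521154231126492/24935293435 ≈ 61004.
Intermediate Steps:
v = 42057 (v = -3*(-14019) = 42057)
H = 4827 (H = 2 + ((1137 + 5159) - 1471) = 2 + (6296 - 1471) = 2 + 4825 = 4827)
R = -4827/2795 (R = 4827/(-2795) = 4827*(-1/2795) = -4827/2795 ≈ -1.7270)
b = -571921331253/24935293435 (b = -4827/2795/(-24713) - 8280/(-5 - 14)**2 = -4827/2795*(-1/24713) - 8280/((-19)**2) = 4827/69072835 - 8280/361 = -571921331253/24935293435 ≈ -22.936)
(18970 + v) + b = (18970 + 42057) - 571921331253/24935293435 = 61027 - 571921331253/24935293435 = 1521154231126492/24935293435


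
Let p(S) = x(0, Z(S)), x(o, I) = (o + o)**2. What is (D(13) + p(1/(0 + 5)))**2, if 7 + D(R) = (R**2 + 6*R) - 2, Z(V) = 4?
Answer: 56644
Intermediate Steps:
x(o, I) = 4*o**2 (x(o, I) = (2*o)**2 = 4*o**2)
p(S) = 0 (p(S) = 4*0**2 = 4*0 = 0)
D(R) = -9 + R**2 + 6*R (D(R) = -7 + ((R**2 + 6*R) - 2) = -7 + (-2 + R**2 + 6*R) = -9 + R**2 + 6*R)
(D(13) + p(1/(0 + 5)))**2 = ((-9 + 13**2 + 6*13) + 0)**2 = ((-9 + 169 + 78) + 0)**2 = (238 + 0)**2 = 238**2 = 56644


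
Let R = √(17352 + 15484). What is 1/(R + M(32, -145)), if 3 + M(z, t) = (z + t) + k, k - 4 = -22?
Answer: 67/7440 + √8209/7440 ≈ 0.021183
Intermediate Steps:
k = -18 (k = 4 - 22 = -18)
M(z, t) = -21 + t + z (M(z, t) = -3 + ((z + t) - 18) = -3 + ((t + z) - 18) = -3 + (-18 + t + z) = -21 + t + z)
R = 2*√8209 (R = √32836 = 2*√8209 ≈ 181.21)
1/(R + M(32, -145)) = 1/(2*√8209 + (-21 - 145 + 32)) = 1/(2*√8209 - 134) = 1/(-134 + 2*√8209)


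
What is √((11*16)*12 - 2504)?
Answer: 14*I*√2 ≈ 19.799*I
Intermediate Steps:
√((11*16)*12 - 2504) = √(176*12 - 2504) = √(2112 - 2504) = √(-392) = 14*I*√2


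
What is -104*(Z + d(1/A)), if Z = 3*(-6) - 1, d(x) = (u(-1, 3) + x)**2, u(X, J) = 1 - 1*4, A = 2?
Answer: 1326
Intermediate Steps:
u(X, J) = -3 (u(X, J) = 1 - 4 = -3)
d(x) = (-3 + x)**2
Z = -19 (Z = -18 - 1 = -19)
-104*(Z + d(1/A)) = -104*(-19 + (-3 + 1/2)**2) = -104*(-19 + (-5/2)**2) = -104*(-19 + 25/4) = -104*(-51/4) = 1326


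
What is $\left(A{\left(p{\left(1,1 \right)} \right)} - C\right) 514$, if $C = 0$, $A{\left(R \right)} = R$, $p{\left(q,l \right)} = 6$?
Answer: $3084$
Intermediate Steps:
$\left(A{\left(p{\left(1,1 \right)} \right)} - C\right) 514 = \left(6 - 0\right) 514 = \left(6 + 0\right) 514 = 6 \cdot 514 = 3084$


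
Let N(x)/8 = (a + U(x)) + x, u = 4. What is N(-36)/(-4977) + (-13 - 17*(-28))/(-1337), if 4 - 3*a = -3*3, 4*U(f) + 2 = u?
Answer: -120673/407403 ≈ -0.29620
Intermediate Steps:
U(f) = 1/2 (U(f) = -1/2 + (1/4)*4 = -1/2 + 1 = 1/2)
a = 13/3 (a = 4/3 - (-1)*3 = 4/3 - 1/3*(-9) = 4/3 + 3 = 13/3 ≈ 4.3333)
N(x) = 116/3 + 8*x (N(x) = 8*((13/3 + 1/2) + x) = 8*(29/6 + x) = 116/3 + 8*x)
N(-36)/(-4977) + (-13 - 17*(-28))/(-1337) = (116/3 + 8*(-36))/(-4977) + (-13 - 17*(-28))/(-1337) = (116/3 - 288)*(-1/4977) + (-13 + 476)*(-1/1337) = -748/3*(-1/4977) + 463*(-1/1337) = 748/14931 - 463/1337 = -120673/407403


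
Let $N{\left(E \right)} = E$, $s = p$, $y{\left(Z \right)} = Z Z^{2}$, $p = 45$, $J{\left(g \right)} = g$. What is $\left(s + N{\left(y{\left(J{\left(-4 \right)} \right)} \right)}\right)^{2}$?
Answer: $361$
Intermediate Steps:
$y{\left(Z \right)} = Z^{3}$
$s = 45$
$\left(s + N{\left(y{\left(J{\left(-4 \right)} \right)} \right)}\right)^{2} = \left(45 + \left(-4\right)^{3}\right)^{2} = \left(45 - 64\right)^{2} = \left(-19\right)^{2} = 361$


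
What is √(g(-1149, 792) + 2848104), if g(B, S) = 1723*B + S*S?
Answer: √1495641 ≈ 1223.0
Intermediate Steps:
g(B, S) = S² + 1723*B (g(B, S) = 1723*B + S² = S² + 1723*B)
√(g(-1149, 792) + 2848104) = √((792² + 1723*(-1149)) + 2848104) = √((627264 - 1979727) + 2848104) = √(-1352463 + 2848104) = √1495641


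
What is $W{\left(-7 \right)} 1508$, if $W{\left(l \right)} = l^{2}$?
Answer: $73892$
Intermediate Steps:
$W{\left(-7 \right)} 1508 = \left(-7\right)^{2} \cdot 1508 = 49 \cdot 1508 = 73892$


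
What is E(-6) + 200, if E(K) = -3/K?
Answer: 401/2 ≈ 200.50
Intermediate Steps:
E(-6) + 200 = -3/(-6) + 200 = -3*(-⅙) + 200 = ½ + 200 = 401/2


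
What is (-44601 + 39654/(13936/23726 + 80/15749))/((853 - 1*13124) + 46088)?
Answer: 411962244471/623856421804 ≈ 0.66035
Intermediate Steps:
(-44601 + 39654/(13936/23726 + 80/15749))/((853 - 1*13124) + 46088) = (-44601 + 39654/(13936*(1/23726) + 80*(1/15749)))/((853 - 13124) + 46088) = (-44601 + 39654/(6968/11863 + 80/15749))/(-12271 + 46088) = (-44601 + 39654/(110688072/186830387))/33817 = (-44601 + 39654*(186830387/110688072))*(1/33817) = (-44601 + 1234762027683/18448012)*(1/33817) = (411962244471/18448012)*(1/33817) = 411962244471/623856421804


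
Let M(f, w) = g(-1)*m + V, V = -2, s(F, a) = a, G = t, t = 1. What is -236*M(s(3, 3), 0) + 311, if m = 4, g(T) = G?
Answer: -161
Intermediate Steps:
G = 1
g(T) = 1
M(f, w) = 2 (M(f, w) = 1*4 - 2 = 4 - 2 = 2)
-236*M(s(3, 3), 0) + 311 = -236*2 + 311 = -472 + 311 = -161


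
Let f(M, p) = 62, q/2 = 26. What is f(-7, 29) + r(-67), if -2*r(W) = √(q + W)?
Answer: 62 - I*√15/2 ≈ 62.0 - 1.9365*I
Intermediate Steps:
q = 52 (q = 2*26 = 52)
r(W) = -√(52 + W)/2
f(-7, 29) + r(-67) = 62 - √(52 - 67)/2 = 62 - I*√15/2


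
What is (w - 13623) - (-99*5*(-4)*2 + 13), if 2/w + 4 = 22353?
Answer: -393253002/22349 ≈ -17596.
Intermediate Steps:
w = 2/22349 (w = 2/(-4 + 22353) = 2/22349 ≈ 8.9490e-5)
(w - 13623) - (-99*5*(-4)*2 + 13) = (2/22349 - 13623) - (-99*5*(-4)*2 + 13) = -304460425/22349 - (-(-1980)*2 + 13) = -304460425/22349 - (-99*(-40) + 13) = -304460425/22349 - (3960 + 13) = -304460425/22349 - 1*3973 = -304460425/22349 - 3973 = -393253002/22349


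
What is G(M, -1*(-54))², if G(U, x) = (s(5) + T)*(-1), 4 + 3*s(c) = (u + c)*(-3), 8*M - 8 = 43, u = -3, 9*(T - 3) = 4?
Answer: 1/81 ≈ 0.012346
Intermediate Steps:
T = 31/9 (T = 3 + (⅑)*4 = 3 + 4/9 = 31/9 ≈ 3.4444)
M = 51/8 (M = 1 + (⅛)*43 = 1 + 43/8 = 51/8 ≈ 6.3750)
s(c) = 5/3 - c (s(c) = -4/3 + ((-3 + c)*(-3))/3 = -4/3 + (9 - 3*c)/3 = -4/3 + (3 - c) = 5/3 - c)
G(U, x) = -⅑ (G(U, x) = ((5/3 - 1*5) + 31/9)*(-1) = ((5/3 - 5) + 31/9)*(-1) = (-10/3 + 31/9)*(-1) = (⅑)*(-1) = -⅑)
G(M, -1*(-54))² = (-⅑)² = 1/81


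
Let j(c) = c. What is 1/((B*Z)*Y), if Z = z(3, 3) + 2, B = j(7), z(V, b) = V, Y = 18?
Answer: 1/630 ≈ 0.0015873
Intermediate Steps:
B = 7
Z = 5 (Z = 3 + 2 = 5)
1/((B*Z)*Y) = 1/((7*5)*18) = 1/(35*18) = 1/630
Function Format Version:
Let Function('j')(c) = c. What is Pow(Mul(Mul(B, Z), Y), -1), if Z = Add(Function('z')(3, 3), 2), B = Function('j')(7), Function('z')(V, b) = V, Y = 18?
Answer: Rational(1, 630) ≈ 0.0015873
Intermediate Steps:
B = 7
Z = 5 (Z = Add(3, 2) = 5)
Pow(Mul(Mul(B, Z), Y), -1) = Pow(Mul(Mul(7, 5), 18), -1) = Pow(Mul(35, 18), -1) = Pow(630, -1) = Rational(1, 630)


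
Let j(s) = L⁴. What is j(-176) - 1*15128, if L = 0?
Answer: -15128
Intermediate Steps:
j(s) = 0 (j(s) = 0⁴ = 0)
j(-176) - 1*15128 = 0 - 1*15128 = 0 - 15128 = -15128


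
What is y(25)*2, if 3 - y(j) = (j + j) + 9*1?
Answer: -112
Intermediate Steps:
y(j) = -6 - 2*j (y(j) = 3 - ((j + j) + 9*1) = 3 - (2*j + 9) = 3 - (9 + 2*j) = 3 + (-9 - 2*j) = -6 - 2*j)
y(25)*2 = (-6 - 2*25)*2 = (-6 - 50)*2 = -56*2 = -112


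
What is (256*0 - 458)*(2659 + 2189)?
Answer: -2220384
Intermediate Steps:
(256*0 - 458)*(2659 + 2189) = (0 - 458)*4848 = -458*4848 = -2220384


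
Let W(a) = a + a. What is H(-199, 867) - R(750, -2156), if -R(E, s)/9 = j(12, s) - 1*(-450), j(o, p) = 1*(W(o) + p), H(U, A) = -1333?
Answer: -16471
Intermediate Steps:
W(a) = 2*a
j(o, p) = p + 2*o (j(o, p) = 1*(2*o + p) = 1*(p + 2*o) = p + 2*o)
R(E, s) = -4266 - 9*s (R(E, s) = -9*((s + 2*12) - 1*(-450)) = -9*((s + 24) + 450) = -9*((24 + s) + 450) = -9*(474 + s) = -4266 - 9*s)
H(-199, 867) - R(750, -2156) = -1333 - (-4266 - 9*(-2156)) = -1333 - (-4266 + 19404) = -1333 - 1*15138 = -1333 - 15138 = -16471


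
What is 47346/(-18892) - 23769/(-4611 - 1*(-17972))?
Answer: -540816927/126208006 ≈ -4.2851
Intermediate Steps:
47346/(-18892) - 23769/(-4611 - 1*(-17972)) = 47346*(-1/18892) - 23769/(-4611 + 17972) = -23673/9446 - 23769/13361 = -540816927/126208006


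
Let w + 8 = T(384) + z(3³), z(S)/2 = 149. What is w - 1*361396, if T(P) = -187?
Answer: -361293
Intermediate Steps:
z(S) = 298 (z(S) = 2*149 = 298)
w = 103 (w = -8 + (-187 + 298) = -8 + 111 = 103)
w - 1*361396 = 103 - 1*361396 = 103 - 361396 = -361293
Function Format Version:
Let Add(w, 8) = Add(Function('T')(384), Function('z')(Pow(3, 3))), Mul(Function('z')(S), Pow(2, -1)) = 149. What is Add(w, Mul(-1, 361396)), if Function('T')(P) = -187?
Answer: -361293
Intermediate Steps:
Function('z')(S) = 298 (Function('z')(S) = Mul(2, 149) = 298)
w = 103 (w = Add(-8, Add(-187, 298)) = Add(-8, 111) = 103)
Add(w, Mul(-1, 361396)) = Add(103, Mul(-1, 361396)) = Add(103, -361396) = -361293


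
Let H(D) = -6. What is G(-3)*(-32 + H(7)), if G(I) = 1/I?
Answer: 38/3 ≈ 12.667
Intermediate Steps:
G(-3)*(-32 + H(7)) = (-32 - 6)/(-3) = -⅓*(-38) = 38/3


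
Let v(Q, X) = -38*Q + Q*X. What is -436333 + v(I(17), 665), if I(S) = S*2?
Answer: -415015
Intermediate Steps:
I(S) = 2*S
-436333 + v(I(17), 665) = -436333 + (2*17)*(-38 + 665) = -436333 + 34*627 = -436333 + 21318 = -415015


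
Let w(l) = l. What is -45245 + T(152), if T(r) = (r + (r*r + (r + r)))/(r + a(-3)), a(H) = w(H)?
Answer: -6717945/149 ≈ -45087.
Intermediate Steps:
a(H) = H
T(r) = (r² + 3*r)/(-3 + r) (T(r) = (r + (r*r + (r + r)))/(r - 3) = (r + (r² + 2*r))/(-3 + r) = (r² + 3*r)/(-3 + r))
-45245 + T(152) = -45245 + 152*(3 + 152)/(-3 + 152) = -45245 + 152*155/149 = -45245 + 152*(1/149)*155 = -45245 + 23560/149 = -6717945/149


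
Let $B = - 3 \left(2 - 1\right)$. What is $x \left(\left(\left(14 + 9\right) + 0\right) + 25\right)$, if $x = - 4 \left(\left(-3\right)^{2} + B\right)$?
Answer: $-1152$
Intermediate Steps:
$B = -3$ ($B = \left(-3\right) 1 = -3$)
$x = -24$ ($x = - 4 \left(\left(-3\right)^{2} - 3\right) = - 4 \left(9 - 3\right) = \left(-4\right) 6 = -24$)
$x \left(\left(\left(14 + 9\right) + 0\right) + 25\right) = - 24 \left(\left(\left(14 + 9\right) + 0\right) + 25\right) = - 24 \left(\left(23 + 0\right) + 25\right) = - 24 \left(23 + 25\right) = \left(-24\right) 48 = -1152$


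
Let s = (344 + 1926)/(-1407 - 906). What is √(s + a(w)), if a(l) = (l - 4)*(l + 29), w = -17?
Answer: I*√150382522/771 ≈ 15.905*I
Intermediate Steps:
a(l) = (-4 + l)*(29 + l)
s = -2270/2313 (s = 2270/(-2313) = 2270*(-1/2313) = -2270/2313 ≈ -0.98141)
√(s + a(w)) = √(-2270/2313 + (-116 + (-17)² + 25*(-17))) = √(-2270/2313 + (-116 + 289 - 425)) = √(-2270/2313 - 252) = √(-585146/2313) = I*√150382522/771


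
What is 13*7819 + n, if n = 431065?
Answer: 532712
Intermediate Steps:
13*7819 + n = 13*7819 + 431065 = 101647 + 431065 = 532712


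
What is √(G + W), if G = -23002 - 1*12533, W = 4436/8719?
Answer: I*√2701366171651/8719 ≈ 188.51*I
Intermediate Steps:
W = 4436/8719 (W = 4436*(1/8719) = 4436/8719 ≈ 0.50877)
G = -35535 (G = -23002 - 12533 = -35535)
√(G + W) = √(-35535 + 4436/8719) = √(-309825229/8719) = I*√2701366171651/8719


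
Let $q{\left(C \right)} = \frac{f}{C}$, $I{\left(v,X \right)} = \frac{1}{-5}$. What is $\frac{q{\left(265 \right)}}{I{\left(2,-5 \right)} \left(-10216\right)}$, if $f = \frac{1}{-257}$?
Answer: $- \frac{1}{139152136} \approx -7.1864 \cdot 10^{-9}$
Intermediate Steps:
$f = - \frac{1}{257} \approx -0.0038911$
$I{\left(v,X \right)} = - \frac{1}{5}$
$q{\left(C \right)} = - \frac{1}{257 C}$
$\frac{q{\left(265 \right)}}{I{\left(2,-5 \right)} \left(-10216\right)} = \frac{\left(- \frac{1}{257}\right) \frac{1}{265}}{\left(- \frac{1}{5}\right) \left(-10216\right)} = \frac{\left(- \frac{1}{257}\right) \frac{1}{265}}{\frac{10216}{5}} = \left(- \frac{1}{68105}\right) \frac{5}{10216} = - \frac{1}{139152136}$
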